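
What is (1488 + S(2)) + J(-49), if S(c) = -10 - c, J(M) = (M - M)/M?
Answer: 1476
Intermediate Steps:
J(M) = 0 (J(M) = 0/M = 0)
(1488 + S(2)) + J(-49) = (1488 + (-10 - 1*2)) + 0 = (1488 + (-10 - 2)) + 0 = (1488 - 12) + 0 = 1476 + 0 = 1476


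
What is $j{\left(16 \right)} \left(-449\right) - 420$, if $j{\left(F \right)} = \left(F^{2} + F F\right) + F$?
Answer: $-237492$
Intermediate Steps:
$j{\left(F \right)} = F + 2 F^{2}$ ($j{\left(F \right)} = \left(F^{2} + F^{2}\right) + F = 2 F^{2} + F = F + 2 F^{2}$)
$j{\left(16 \right)} \left(-449\right) - 420 = 16 \left(1 + 2 \cdot 16\right) \left(-449\right) - 420 = 16 \left(1 + 32\right) \left(-449\right) - 420 = 16 \cdot 33 \left(-449\right) - 420 = 528 \left(-449\right) - 420 = -237072 - 420 = -237492$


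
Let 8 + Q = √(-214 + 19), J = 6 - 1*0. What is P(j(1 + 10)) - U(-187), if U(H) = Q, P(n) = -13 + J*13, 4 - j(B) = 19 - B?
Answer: 73 - I*√195 ≈ 73.0 - 13.964*I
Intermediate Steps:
J = 6 (J = 6 + 0 = 6)
j(B) = -15 + B (j(B) = 4 - (19 - B) = 4 + (-19 + B) = -15 + B)
P(n) = 65 (P(n) = -13 + 6*13 = -13 + 78 = 65)
Q = -8 + I*√195 (Q = -8 + √(-214 + 19) = -8 + √(-195) = -8 + I*√195 ≈ -8.0 + 13.964*I)
U(H) = -8 + I*√195
P(j(1 + 10)) - U(-187) = 65 - (-8 + I*√195) = 65 + (8 - I*√195) = 73 - I*√195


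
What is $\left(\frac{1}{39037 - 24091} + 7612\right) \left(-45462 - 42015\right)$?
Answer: $- \frac{3317388900527}{4982} \approx -6.6587 \cdot 10^{8}$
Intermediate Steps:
$\left(\frac{1}{39037 - 24091} + 7612\right) \left(-45462 - 42015\right) = \left(\frac{1}{14946} + 7612\right) \left(-87477\right) = \frac{113768953}{14946} \left(-87477\right) = - \frac{3317388900527}{4982}$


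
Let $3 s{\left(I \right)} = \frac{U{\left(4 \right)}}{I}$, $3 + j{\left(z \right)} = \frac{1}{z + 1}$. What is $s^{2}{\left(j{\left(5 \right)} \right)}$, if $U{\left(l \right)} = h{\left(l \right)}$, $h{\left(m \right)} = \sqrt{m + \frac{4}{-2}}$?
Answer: $\frac{8}{289} \approx 0.027682$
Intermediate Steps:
$j{\left(z \right)} = -3 + \frac{1}{1 + z}$ ($j{\left(z \right)} = -3 + \frac{1}{z + 1} = -3 + \frac{1}{1 + z}$)
$h{\left(m \right)} = \sqrt{-2 + m}$ ($h{\left(m \right)} = \sqrt{m + 4 \left(- \frac{1}{2}\right)} = \sqrt{m - 2} = \sqrt{-2 + m}$)
$U{\left(l \right)} = \sqrt{-2 + l}$
$s{\left(I \right)} = \frac{\sqrt{2}}{3 I}$ ($s{\left(I \right)} = \frac{\sqrt{-2 + 4} \frac{1}{I}}{3} = \frac{\sqrt{2} \frac{1}{I}}{3} = \frac{\sqrt{2}}{3 I}$)
$s^{2}{\left(j{\left(5 \right)} \right)} = \left(\frac{\sqrt{2}}{3 \frac{-2 - 15}{1 + 5}}\right)^{2} = \left(\frac{\sqrt{2}}{3 \frac{-2 - 15}{6}}\right)^{2} = \left(\frac{\sqrt{2}}{3 \cdot \frac{1}{6} \left(-17\right)}\right)^{2} = \left(\frac{\sqrt{2}}{3 \left(- \frac{17}{6}\right)}\right)^{2} = \left(\frac{1}{3} \sqrt{2} \left(- \frac{6}{17}\right)\right)^{2} = \left(- \frac{2 \sqrt{2}}{17}\right)^{2} = \frac{8}{289}$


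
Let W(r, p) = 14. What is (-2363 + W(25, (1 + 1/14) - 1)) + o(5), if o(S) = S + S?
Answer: -2339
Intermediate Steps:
o(S) = 2*S
(-2363 + W(25, (1 + 1/14) - 1)) + o(5) = (-2363 + 14) + 2*5 = -2349 + 10 = -2339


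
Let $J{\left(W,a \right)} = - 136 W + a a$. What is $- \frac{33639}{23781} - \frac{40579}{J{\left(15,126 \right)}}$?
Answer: $- \frac{476812801}{109677972} \approx -4.3474$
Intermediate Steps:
$J{\left(W,a \right)} = a^{2} - 136 W$ ($J{\left(W,a \right)} = - 136 W + a^{2} = a^{2} - 136 W$)
$- \frac{33639}{23781} - \frac{40579}{J{\left(15,126 \right)}} = - \frac{33639}{23781} - \frac{40579}{126^{2} - 2040} = \left(-33639\right) \frac{1}{23781} - \frac{40579}{15876 - 2040} = - \frac{11213}{7927} - \frac{40579}{13836} = - \frac{476812801}{109677972}$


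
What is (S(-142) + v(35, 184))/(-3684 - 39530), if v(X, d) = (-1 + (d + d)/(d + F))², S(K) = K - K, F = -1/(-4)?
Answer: -540225/23472505166 ≈ -2.3015e-5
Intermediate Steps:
F = ¼ (F = -1*(-¼) = ¼ ≈ 0.25000)
S(K) = 0
v(X, d) = (-1 + 2*d/(¼ + d))² (v(X, d) = (-1 + (d + d)/(d + ¼))² = (-1 + (2*d)/(¼ + d))² = (-1 + 2*d/(¼ + d))²)
(S(-142) + v(35, 184))/(-3684 - 39530) = (0 + (-1 + 4*184)²/(1 + 4*184)²)/(-3684 - 39530) = (0 + (-1 + 736)²/(1 + 736)²)/(-43214) = (0 + 735²/737²)*(-1/43214) = (0 + (1/543169)*540225)*(-1/43214) = (0 + 540225/543169)*(-1/43214) = (540225/543169)*(-1/43214) = -540225/23472505166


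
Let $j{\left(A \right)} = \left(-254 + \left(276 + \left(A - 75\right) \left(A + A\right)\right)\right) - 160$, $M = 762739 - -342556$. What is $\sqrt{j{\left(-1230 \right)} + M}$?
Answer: $\sqrt{4315457} \approx 2077.4$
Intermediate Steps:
$M = 1105295$ ($M = 762739 + 342556 = 1105295$)
$j{\left(A \right)} = -138 + 2 A \left(-75 + A\right)$ ($j{\left(A \right)} = \left(-254 + \left(276 + \left(-75 + A\right) 2 A\right)\right) - 160 = \left(-254 + \left(276 + 2 A \left(-75 + A\right)\right)\right) - 160 = \left(22 + 2 A \left(-75 + A\right)\right) - 160 = -138 + 2 A \left(-75 + A\right)$)
$\sqrt{j{\left(-1230 \right)} + M} = \sqrt{\left(-138 - -184500 + 2 \left(-1230\right)^{2}\right) + 1105295} = \sqrt{\left(-138 + 184500 + 2 \cdot 1512900\right) + 1105295} = \sqrt{\left(-138 + 184500 + 3025800\right) + 1105295} = \sqrt{3210162 + 1105295} = \sqrt{4315457}$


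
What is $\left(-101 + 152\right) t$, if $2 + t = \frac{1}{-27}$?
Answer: $- \frac{935}{9} \approx -103.89$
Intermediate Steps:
$t = - \frac{55}{27}$ ($t = -2 + \frac{1}{-27} = -2 - \frac{1}{27} = - \frac{55}{27} \approx -2.037$)
$\left(-101 + 152\right) t = \left(-101 + 152\right) \left(- \frac{55}{27}\right) = 51 \left(- \frac{55}{27}\right) = - \frac{935}{9}$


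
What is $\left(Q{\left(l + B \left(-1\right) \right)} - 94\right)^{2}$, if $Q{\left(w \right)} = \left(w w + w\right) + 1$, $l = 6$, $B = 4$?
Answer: $7569$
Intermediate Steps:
$Q{\left(w \right)} = 1 + w + w^{2}$ ($Q{\left(w \right)} = \left(w^{2} + w\right) + 1 = \left(w + w^{2}\right) + 1 = 1 + w + w^{2}$)
$\left(Q{\left(l + B \left(-1\right) \right)} - 94\right)^{2} = \left(\left(1 + \left(6 + 4 \left(-1\right)\right) + \left(6 + 4 \left(-1\right)\right)^{2}\right) - 94\right)^{2} = \left(\left(1 + \left(6 - 4\right) + \left(6 - 4\right)^{2}\right) - 94\right)^{2} = \left(\left(1 + 2 + 2^{2}\right) - 94\right)^{2} = \left(\left(1 + 2 + 4\right) - 94\right)^{2} = \left(7 - 94\right)^{2} = \left(-87\right)^{2} = 7569$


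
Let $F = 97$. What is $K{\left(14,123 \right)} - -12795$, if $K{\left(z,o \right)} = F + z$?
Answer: $12906$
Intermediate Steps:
$K{\left(z,o \right)} = 97 + z$
$K{\left(14,123 \right)} - -12795 = \left(97 + 14\right) - -12795 = 111 + 12795 = 12906$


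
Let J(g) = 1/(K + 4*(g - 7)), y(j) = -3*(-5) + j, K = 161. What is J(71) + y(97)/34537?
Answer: 81241/14401929 ≈ 0.0056410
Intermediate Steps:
y(j) = 15 + j
J(g) = 1/(133 + 4*g) (J(g) = 1/(161 + 4*(g - 7)) = 1/(161 + 4*(-7 + g)) = 1/(161 + (-28 + 4*g)) = 1/(133 + 4*g))
J(71) + y(97)/34537 = 1/(133 + 4*71) + (15 + 97)/34537 = 1/(133 + 284) + 112*(1/34537) = 1/417 + 112/34537 = 81241/14401929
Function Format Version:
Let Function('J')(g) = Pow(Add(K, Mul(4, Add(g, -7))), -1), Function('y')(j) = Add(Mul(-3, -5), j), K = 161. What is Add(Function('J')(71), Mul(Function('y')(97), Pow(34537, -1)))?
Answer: Rational(81241, 14401929) ≈ 0.0056410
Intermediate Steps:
Function('y')(j) = Add(15, j)
Function('J')(g) = Pow(Add(133, Mul(4, g)), -1) (Function('J')(g) = Pow(Add(161, Mul(4, Add(g, -7))), -1) = Pow(Add(161, Mul(4, Add(-7, g))), -1) = Pow(Add(161, Add(-28, Mul(4, g))), -1) = Pow(Add(133, Mul(4, g)), -1))
Add(Function('J')(71), Mul(Function('y')(97), Pow(34537, -1))) = Add(Pow(Add(133, Mul(4, 71)), -1), Mul(Add(15, 97), Pow(34537, -1))) = Add(Pow(Add(133, 284), -1), Mul(112, Rational(1, 34537))) = Add(Pow(417, -1), Rational(112, 34537)) = Add(Rational(1, 417), Rational(112, 34537)) = Rational(81241, 14401929)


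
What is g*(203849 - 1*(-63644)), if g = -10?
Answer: -2674930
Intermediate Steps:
g*(203849 - 1*(-63644)) = -10*(203849 - 1*(-63644)) = -10*(203849 + 63644) = -10*267493 = -2674930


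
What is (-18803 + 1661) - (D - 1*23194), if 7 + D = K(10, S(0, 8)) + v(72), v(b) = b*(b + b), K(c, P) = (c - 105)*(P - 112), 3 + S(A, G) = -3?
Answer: -15519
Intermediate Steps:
S(A, G) = -6 (S(A, G) = -3 - 3 = -6)
K(c, P) = (-112 + P)*(-105 + c) (K(c, P) = (-105 + c)*(-112 + P) = (-112 + P)*(-105 + c))
v(b) = 2*b² (v(b) = b*(2*b) = 2*b²)
D = 21571 (D = -7 + ((11760 - 112*10 - 105*(-6) - 6*10) + 2*72²) = -7 + ((11760 - 1120 + 630 - 60) + 2*5184) = -7 + (11210 + 10368) = -7 + 21578 = 21571)
(-18803 + 1661) - (D - 1*23194) = (-18803 + 1661) - (21571 - 1*23194) = -17142 - (21571 - 23194) = -17142 - 1*(-1623) = -17142 + 1623 = -15519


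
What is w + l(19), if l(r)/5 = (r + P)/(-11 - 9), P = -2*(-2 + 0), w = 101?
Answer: 381/4 ≈ 95.250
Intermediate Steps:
P = 4 (P = -2*(-2) = 4)
l(r) = -1 - r/4 (l(r) = 5*((r + 4)/(-11 - 9)) = 5*((4 + r)/(-20)) = 5*((4 + r)*(-1/20)) = 5*(-⅕ - r/20) = -1 - r/4)
w + l(19) = 101 + (-1 - ¼*19) = 101 + (-1 - 19/4) = 101 - 23/4 = 381/4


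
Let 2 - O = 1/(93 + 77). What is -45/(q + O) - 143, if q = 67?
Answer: -1684897/11729 ≈ -143.65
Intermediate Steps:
O = 339/170 (O = 2 - 1/(93 + 77) = 2 - 1/170 = 339/170 ≈ 1.9941)
-45/(q + O) - 143 = -45/(67 + 339/170) - 143 = -45/(11729/170) - 143 = (170/11729)*(-45) - 143 = -7650/11729 - 143 = -1684897/11729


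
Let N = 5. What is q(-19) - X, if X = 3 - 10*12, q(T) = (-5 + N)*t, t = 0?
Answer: 117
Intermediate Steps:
q(T) = 0 (q(T) = (-5 + 5)*0 = 0*0 = 0)
X = -117 (X = 3 - 120 = -117)
q(-19) - X = 0 - 1*(-117) = 0 + 117 = 117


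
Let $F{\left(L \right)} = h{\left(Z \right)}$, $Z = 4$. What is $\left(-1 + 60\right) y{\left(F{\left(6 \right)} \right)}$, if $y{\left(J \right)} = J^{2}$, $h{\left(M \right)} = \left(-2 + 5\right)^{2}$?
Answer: $4779$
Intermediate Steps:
$h{\left(M \right)} = 9$ ($h{\left(M \right)} = 3^{2} = 9$)
$F{\left(L \right)} = 9$
$\left(-1 + 60\right) y{\left(F{\left(6 \right)} \right)} = \left(-1 + 60\right) 9^{2} = 59 \cdot 81 = 4779$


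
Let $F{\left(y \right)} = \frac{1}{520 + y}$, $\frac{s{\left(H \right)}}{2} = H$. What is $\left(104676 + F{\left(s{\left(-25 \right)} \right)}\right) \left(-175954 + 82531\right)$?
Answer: $- \frac{4596198688983}{470} \approx -9.7792 \cdot 10^{9}$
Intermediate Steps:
$s{\left(H \right)} = 2 H$
$\left(104676 + F{\left(s{\left(-25 \right)} \right)}\right) \left(-175954 + 82531\right) = \left(104676 + \frac{1}{520 + 2 \left(-25\right)}\right) \left(-175954 + 82531\right) = \left(104676 + \frac{1}{520 - 50}\right) \left(-93423\right) = \left(104676 + \frac{1}{470}\right) \left(-93423\right) = \frac{49197721}{470} \left(-93423\right) = - \frac{4596198688983}{470}$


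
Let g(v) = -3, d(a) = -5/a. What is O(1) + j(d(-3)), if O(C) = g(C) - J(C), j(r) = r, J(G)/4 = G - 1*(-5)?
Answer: -76/3 ≈ -25.333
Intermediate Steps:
J(G) = 20 + 4*G (J(G) = 4*(G - 1*(-5)) = 4*(G + 5) = 4*(5 + G) = 20 + 4*G)
O(C) = -23 - 4*C (O(C) = -3 - (20 + 4*C) = -3 + (-20 - 4*C) = -23 - 4*C)
O(1) + j(d(-3)) = (-23 - 4*1) - 5/(-3) = (-23 - 4) - 5*(-⅓) = -27 + 5/3 = -76/3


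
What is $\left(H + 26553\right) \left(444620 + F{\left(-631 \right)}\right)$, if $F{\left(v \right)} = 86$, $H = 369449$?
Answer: $176104465412$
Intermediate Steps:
$\left(H + 26553\right) \left(444620 + F{\left(-631 \right)}\right) = \left(369449 + 26553\right) \left(444620 + 86\right) = 396002 \cdot 444706 = 176104465412$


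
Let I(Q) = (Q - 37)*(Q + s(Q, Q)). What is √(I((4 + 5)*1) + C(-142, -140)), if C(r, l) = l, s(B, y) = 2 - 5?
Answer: 2*I*√77 ≈ 17.55*I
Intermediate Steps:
s(B, y) = -3
I(Q) = (-37 + Q)*(-3 + Q) (I(Q) = (Q - 37)*(Q - 3) = (-37 + Q)*(-3 + Q))
√(I((4 + 5)*1) + C(-142, -140)) = √((111 + ((4 + 5)*1)² - 40*(4 + 5)) - 140) = √((111 + (9*1)² - 360) - 140) = √((111 + 9² - 40*9) - 140) = √((111 + 81 - 360) - 140) = √(-168 - 140) = √(-308) = 2*I*√77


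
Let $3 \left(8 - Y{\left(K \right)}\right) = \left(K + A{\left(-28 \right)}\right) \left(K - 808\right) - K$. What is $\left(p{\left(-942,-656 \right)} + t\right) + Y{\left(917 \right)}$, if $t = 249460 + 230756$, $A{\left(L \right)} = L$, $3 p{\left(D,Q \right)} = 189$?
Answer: $\frac{1344877}{3} \approx 4.4829 \cdot 10^{5}$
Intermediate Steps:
$p{\left(D,Q \right)} = 63$ ($p{\left(D,Q \right)} = \frac{1}{3} \cdot 189 = 63$)
$t = 480216$
$Y{\left(K \right)} = 8 + \frac{K}{3} - \frac{\left(-808 + K\right) \left(-28 + K\right)}{3}$ ($Y{\left(K \right)} = 8 - \frac{\left(K - 28\right) \left(K - 808\right) - K}{3} = 8 - \frac{\left(-28 + K\right) \left(-808 + K\right) - K}{3} = 8 - \frac{\left(-808 + K\right) \left(-28 + K\right) - K}{3} = 8 - \frac{- K + \left(-808 + K\right) \left(-28 + K\right)}{3} = 8 + \left(\frac{K}{3} - \frac{\left(-808 + K\right) \left(-28 + K\right)}{3}\right) = 8 + \frac{K}{3} - \frac{\left(-808 + K\right) \left(-28 + K\right)}{3}$)
$\left(p{\left(-942,-656 \right)} + t\right) + Y{\left(917 \right)} = \left(63 + 480216\right) - \left(- \frac{744929}{3} + \frac{840889}{3}\right) = 480279 - \frac{95960}{3} = \frac{1344877}{3}$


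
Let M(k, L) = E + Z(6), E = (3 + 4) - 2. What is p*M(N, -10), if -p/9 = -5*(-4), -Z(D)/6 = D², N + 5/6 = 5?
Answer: 37980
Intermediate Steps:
N = 25/6 (N = -⅚ + 5 = 25/6 ≈ 4.1667)
E = 5 (E = 7 - 2 = 5)
Z(D) = -6*D²
M(k, L) = -211 (M(k, L) = 5 - 6*6² = 5 - 6*36 = 5 - 216 = -211)
p = -180 (p = -(-45)*(-4) = -9*20 = -180)
p*M(N, -10) = -180*(-211) = 37980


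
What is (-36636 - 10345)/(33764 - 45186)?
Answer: 46981/11422 ≈ 4.1132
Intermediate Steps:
(-36636 - 10345)/(33764 - 45186) = -46981/(-11422) = -46981*(-1/11422) = 46981/11422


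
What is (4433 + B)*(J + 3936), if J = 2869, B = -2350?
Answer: 14174815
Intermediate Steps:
(4433 + B)*(J + 3936) = (4433 - 2350)*(2869 + 3936) = 2083*6805 = 14174815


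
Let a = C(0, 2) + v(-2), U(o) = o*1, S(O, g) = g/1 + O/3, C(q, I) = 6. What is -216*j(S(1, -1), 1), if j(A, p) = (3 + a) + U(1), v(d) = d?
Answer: -1728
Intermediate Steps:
S(O, g) = g + O/3 (S(O, g) = g*1 + O*(⅓) = g + O/3)
U(o) = o
a = 4 (a = 6 - 2 = 4)
j(A, p) = 8 (j(A, p) = (3 + 4) + 1 = 7 + 1 = 8)
-216*j(S(1, -1), 1) = -216*8 = -1728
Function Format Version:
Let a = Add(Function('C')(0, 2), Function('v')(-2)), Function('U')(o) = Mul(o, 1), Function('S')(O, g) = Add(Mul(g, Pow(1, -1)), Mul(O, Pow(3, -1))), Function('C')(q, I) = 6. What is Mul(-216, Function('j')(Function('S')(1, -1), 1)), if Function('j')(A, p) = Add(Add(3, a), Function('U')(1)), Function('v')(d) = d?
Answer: -1728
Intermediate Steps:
Function('S')(O, g) = Add(g, Mul(Rational(1, 3), O)) (Function('S')(O, g) = Add(Mul(g, 1), Mul(O, Rational(1, 3))) = Add(g, Mul(Rational(1, 3), O)))
Function('U')(o) = o
a = 4 (a = Add(6, -2) = 4)
Function('j')(A, p) = 8 (Function('j')(A, p) = Add(Add(3, 4), 1) = Add(7, 1) = 8)
Mul(-216, Function('j')(Function('S')(1, -1), 1)) = Mul(-216, 8) = -1728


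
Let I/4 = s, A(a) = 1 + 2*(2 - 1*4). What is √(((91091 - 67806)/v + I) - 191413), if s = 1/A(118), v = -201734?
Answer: I*√70109266936542834/605202 ≈ 437.51*I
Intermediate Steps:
A(a) = -3 (A(a) = 1 + 2*(2 - 4) = 1 + 2*(-2) = 1 - 4 = -3)
s = -⅓ (s = 1/(-3) = -⅓ ≈ -0.33333)
I = -4/3 (I = 4*(-⅓) = -4/3 ≈ -1.3333)
√(((91091 - 67806)/v + I) - 191413) = √(((91091 - 67806)/(-201734) - 4/3) - 191413) = √((23285*(-1/201734) - 4/3) - 191413) = √((-23285/201734 - 4/3) - 191413) = √(-876791/605202 - 191413) = √(-115844407217/605202) = I*√70109266936542834/605202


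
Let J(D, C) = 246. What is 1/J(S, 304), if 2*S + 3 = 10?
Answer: 1/246 ≈ 0.0040650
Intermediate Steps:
S = 7/2 (S = -3/2 + (1/2)*10 = -3/2 + 5 = 7/2 ≈ 3.5000)
1/J(S, 304) = 1/246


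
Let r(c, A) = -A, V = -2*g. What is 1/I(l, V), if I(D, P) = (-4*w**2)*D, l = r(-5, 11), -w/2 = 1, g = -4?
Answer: 1/176 ≈ 0.0056818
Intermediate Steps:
w = -2 (w = -2*1 = -2)
V = 8 (V = -2*(-4) = 8)
l = -11 (l = -1*11 = -11)
I(D, P) = -16*D (I(D, P) = (-4*(-2)**2)*D = (-4*4)*D = -16*D)
1/I(l, V) = 1/(-16*(-11)) = 1/176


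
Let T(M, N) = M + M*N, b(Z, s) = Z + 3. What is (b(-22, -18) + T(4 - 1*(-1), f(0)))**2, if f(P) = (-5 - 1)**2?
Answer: 27556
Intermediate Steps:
b(Z, s) = 3 + Z
f(P) = 36 (f(P) = (-6)**2 = 36)
(b(-22, -18) + T(4 - 1*(-1), f(0)))**2 = ((3 - 22) + (4 - 1*(-1))*(1 + 36))**2 = (-19 + (4 + 1)*37)**2 = (-19 + 5*37)**2 = (-19 + 185)**2 = 166**2 = 27556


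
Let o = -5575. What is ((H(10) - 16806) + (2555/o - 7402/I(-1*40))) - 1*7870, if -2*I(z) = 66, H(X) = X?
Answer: -899349103/36795 ≈ -24442.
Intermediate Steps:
I(z) = -33 (I(z) = -½*66 = -33)
((H(10) - 16806) + (2555/o - 7402/I(-1*40))) - 1*7870 = ((10 - 16806) + (2555/(-5575) - 7402/(-33))) - 1*7870 = (-16796 + (2555*(-1/5575) - 7402*(-1/33))) - 7870 = (-16796 + (-511/1115 + 7402/33)) - 7870 = (-16796 + 8236367/36795) - 7870 = -609772453/36795 - 7870 = -899349103/36795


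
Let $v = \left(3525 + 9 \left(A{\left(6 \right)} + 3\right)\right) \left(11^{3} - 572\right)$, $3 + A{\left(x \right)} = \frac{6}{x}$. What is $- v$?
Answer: $-2682306$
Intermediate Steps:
$A{\left(x \right)} = -3 + \frac{6}{x}$
$v = 2682306$ ($v = \left(3525 + 9 \left(\left(-3 + \frac{6}{6}\right) + 3\right)\right) \left(11^{3} - 572\right) = \left(3525 + 9 \left(\left(-3 + 6 \cdot \frac{1}{6}\right) + 3\right)\right) \left(1331 - 572\right) = \left(3525 + 9 \left(\left(-3 + 1\right) + 3\right)\right) 759 = \left(3525 + 9 \left(-2 + 3\right)\right) 759 = \left(3525 + 9 \cdot 1\right) 759 = \left(3525 + 9\right) 759 = 3534 \cdot 759 = 2682306$)
$- v = \left(-1\right) 2682306 = -2682306$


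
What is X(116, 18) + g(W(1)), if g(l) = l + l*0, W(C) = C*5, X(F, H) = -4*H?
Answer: -67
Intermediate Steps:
W(C) = 5*C
g(l) = l (g(l) = l + 0 = l)
X(116, 18) + g(W(1)) = -4*18 + 5*1 = -72 + 5 = -67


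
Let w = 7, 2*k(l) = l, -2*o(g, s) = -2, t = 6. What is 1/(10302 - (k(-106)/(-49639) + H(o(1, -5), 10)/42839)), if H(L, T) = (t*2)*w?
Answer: 2126485121/21907043276399 ≈ 9.7069e-5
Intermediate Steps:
o(g, s) = 1 (o(g, s) = -½*(-2) = 1)
k(l) = l/2
H(L, T) = 84 (H(L, T) = (6*2)*7 = 12*7 = 84)
1/(10302 - (k(-106)/(-49639) + H(o(1, -5), 10)/42839)) = 1/(10302 - (((½)*(-106))/(-49639) + 84/42839)) = 1/(10302 - (-53*(-1/49639) + 84*(1/42839))) = 1/(10302 - (53/49639 + 84/42839)) = 1/(10302 - 1*6440143/2126485121) = 1/(10302 - 6440143/2126485121) = 1/(21907043276399/2126485121) = 2126485121/21907043276399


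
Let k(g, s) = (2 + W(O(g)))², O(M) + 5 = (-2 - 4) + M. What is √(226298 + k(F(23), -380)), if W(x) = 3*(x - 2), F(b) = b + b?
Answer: √236499 ≈ 486.31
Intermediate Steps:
F(b) = 2*b
O(M) = -11 + M (O(M) = -5 + ((-2 - 4) + M) = -5 + (-6 + M) = -11 + M)
W(x) = -6 + 3*x (W(x) = 3*(-2 + x) = -6 + 3*x)
k(g, s) = (-37 + 3*g)² (k(g, s) = (2 + (-6 + 3*(-11 + g)))² = (2 + (-6 + (-33 + 3*g)))² = (2 + (-39 + 3*g))² = (-37 + 3*g)²)
√(226298 + k(F(23), -380)) = √(226298 + (-37 + 3*(2*23))²) = √(226298 + (-37 + 3*46)²) = √(226298 + (-37 + 138)²) = √(226298 + 101²) = √(226298 + 10201) = √236499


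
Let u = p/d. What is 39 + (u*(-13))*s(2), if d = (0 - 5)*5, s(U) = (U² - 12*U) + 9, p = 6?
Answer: 117/25 ≈ 4.6800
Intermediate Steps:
s(U) = 9 + U² - 12*U
d = -25 (d = -5*5 = -25)
u = -6/25 (u = 6/(-25) = 6*(-1/25) = -6/25 ≈ -0.24000)
39 + (u*(-13))*s(2) = 39 + (-6/25*(-13))*(9 + 2² - 12*2) = 39 + 78*(9 + 4 - 24)/25 = 39 + (78/25)*(-11) = 39 - 858/25 = 117/25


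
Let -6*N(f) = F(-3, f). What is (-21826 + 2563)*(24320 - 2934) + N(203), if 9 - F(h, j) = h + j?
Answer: -2471750917/6 ≈ -4.1196e+8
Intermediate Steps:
F(h, j) = 9 - h - j (F(h, j) = 9 - (h + j) = 9 + (-h - j) = 9 - h - j)
N(f) = -2 + f/6 (N(f) = -(9 - 1*(-3) - f)/6 = -(9 + 3 - f)/6 = -(12 - f)/6 = -2 + f/6)
(-21826 + 2563)*(24320 - 2934) + N(203) = (-21826 + 2563)*(24320 - 2934) + (-2 + (⅙)*203) = -19263*21386 + (-2 + 203/6) = -411958518 + 191/6 = -2471750917/6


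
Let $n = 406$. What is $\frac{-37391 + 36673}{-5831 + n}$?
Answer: $\frac{718}{5425} \approx 0.13235$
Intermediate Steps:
$\frac{-37391 + 36673}{-5831 + n} = \frac{-37391 + 36673}{-5831 + 406} = - \frac{718}{-5425} = \left(-718\right) \left(- \frac{1}{5425}\right) = \frac{718}{5425}$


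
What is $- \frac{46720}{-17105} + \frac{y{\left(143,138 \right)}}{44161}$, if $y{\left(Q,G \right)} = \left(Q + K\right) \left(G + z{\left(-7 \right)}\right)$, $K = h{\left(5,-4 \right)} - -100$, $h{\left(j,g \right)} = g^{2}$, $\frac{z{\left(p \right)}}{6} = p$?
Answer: $\frac{497700128}{151074781} \approx 3.2944$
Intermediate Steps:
$z{\left(p \right)} = 6 p$
$K = 116$ ($K = \left(-4\right)^{2} - -100 = 16 + 100 = 116$)
$y{\left(Q,G \right)} = \left(-42 + G\right) \left(116 + Q\right)$ ($y{\left(Q,G \right)} = \left(Q + 116\right) \left(G + 6 \left(-7\right)\right) = \left(116 + Q\right) \left(G - 42\right) = \left(116 + Q\right) \left(-42 + G\right) = \left(-42 + G\right) \left(116 + Q\right)$)
$- \frac{46720}{-17105} + \frac{y{\left(143,138 \right)}}{44161} = - \frac{46720}{-17105} + \frac{-4872 - 6006 + 116 \cdot 138 + 138 \cdot 143}{44161} = \left(-46720\right) \left(- \frac{1}{17105}\right) + \left(-4872 - 6006 + 16008 + 19734\right) \frac{1}{44161} = \frac{9344}{3421} + 24864 \cdot \frac{1}{44161} = \frac{9344}{3421} + \frac{24864}{44161} = \frac{497700128}{151074781}$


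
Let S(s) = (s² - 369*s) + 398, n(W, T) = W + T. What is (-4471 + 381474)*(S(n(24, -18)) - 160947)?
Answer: -61348567181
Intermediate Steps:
n(W, T) = T + W
S(s) = 398 + s² - 369*s
(-4471 + 381474)*(S(n(24, -18)) - 160947) = (-4471 + 381474)*((398 + (-18 + 24)² - 369*(-18 + 24)) - 160947) = 377003*((398 + 6² - 369*6) - 160947) = 377003*((398 + 36 - 2214) - 160947) = 377003*(-1780 - 160947) = 377003*(-162727) = -61348567181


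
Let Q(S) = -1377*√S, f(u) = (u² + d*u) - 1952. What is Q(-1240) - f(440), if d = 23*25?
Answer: -444648 - 2754*I*√310 ≈ -4.4465e+5 - 48489.0*I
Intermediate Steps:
d = 575
f(u) = -1952 + u² + 575*u (f(u) = (u² + 575*u) - 1952 = -1952 + u² + 575*u)
Q(-1240) - f(440) = -2754*I*√310 - (-1952 + 440² + 575*440) = -2754*I*√310 - (-1952 + 193600 + 253000) = -2754*I*√310 - 1*444648 = -2754*I*√310 - 444648 = -444648 - 2754*I*√310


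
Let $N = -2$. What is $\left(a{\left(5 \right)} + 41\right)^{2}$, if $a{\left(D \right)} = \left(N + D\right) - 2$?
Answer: $1764$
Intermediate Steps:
$a{\left(D \right)} = -4 + D$ ($a{\left(D \right)} = \left(-2 + D\right) - 2 = -4 + D$)
$\left(a{\left(5 \right)} + 41\right)^{2} = \left(\left(-4 + 5\right) + 41\right)^{2} = \left(1 + 41\right)^{2} = 42^{2} = 1764$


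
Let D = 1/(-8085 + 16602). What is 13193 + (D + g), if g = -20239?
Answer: -60010781/8517 ≈ -7046.0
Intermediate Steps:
D = 1/8517 ≈ 0.00011741
13193 + (D + g) = 13193 + (1/8517 - 20239) = 13193 - 172375562/8517 = -60010781/8517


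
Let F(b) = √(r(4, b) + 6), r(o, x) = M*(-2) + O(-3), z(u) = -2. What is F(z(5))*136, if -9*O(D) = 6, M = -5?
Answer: 136*√138/3 ≈ 532.55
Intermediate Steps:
O(D) = -⅔ (O(D) = -⅑*6 = -⅔)
r(o, x) = 28/3 (r(o, x) = -5*(-2) - ⅔ = 10 - ⅔ = 28/3)
F(b) = √138/3 (F(b) = √(28/3 + 6) = √(46/3) = √138/3)
F(z(5))*136 = (√138/3)*136 = 136*√138/3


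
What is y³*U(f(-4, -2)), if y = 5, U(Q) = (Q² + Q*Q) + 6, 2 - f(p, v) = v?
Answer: 4750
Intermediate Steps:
f(p, v) = 2 - v
U(Q) = 6 + 2*Q² (U(Q) = (Q² + Q²) + 6 = 2*Q² + 6 = 6 + 2*Q²)
y³*U(f(-4, -2)) = 5³*(6 + 2*(2 - 1*(-2))²) = 125*(6 + 2*(2 + 2)²) = 125*(6 + 2*4²) = 125*(6 + 2*16) = 125*(6 + 32) = 125*38 = 4750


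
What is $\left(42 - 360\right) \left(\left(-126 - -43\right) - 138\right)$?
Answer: $70278$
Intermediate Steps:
$\left(42 - 360\right) \left(\left(-126 - -43\right) - 138\right) = - 318 \left(\left(-126 + 43\right) - 138\right) = - 318 \left(-83 - 138\right) = \left(-318\right) \left(-221\right) = 70278$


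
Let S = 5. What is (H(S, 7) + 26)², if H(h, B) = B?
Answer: 1089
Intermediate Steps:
(H(S, 7) + 26)² = (7 + 26)² = 33² = 1089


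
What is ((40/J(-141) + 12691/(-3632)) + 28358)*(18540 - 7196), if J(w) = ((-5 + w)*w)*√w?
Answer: 73015347585/227 - 226880*I*√141/1451313 ≈ 3.2165e+8 - 1.8563*I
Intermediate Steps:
J(w) = w^(3/2)*(-5 + w) (J(w) = (w*(-5 + w))*√w = w^(3/2)*(-5 + w))
((40/J(-141) + 12691/(-3632)) + 28358)*(18540 - 7196) = ((40/(((-141)^(3/2)*(-5 - 141))) + 12691/(-3632)) + 28358)*(18540 - 7196) = ((40/((-141*I*√141*(-146))) + 12691*(-1/3632)) + 28358)*11344 = ((40/((20586*I*√141)) - 12691/3632) + 28358)*11344 = ((40*(-I*√141/2902626) - 12691/3632) + 28358)*11344 = ((-20*I*√141/1451313 - 12691/3632) + 28358)*11344 = ((-12691/3632 - 20*I*√141/1451313) + 28358)*11344 = (102983565/3632 - 20*I*√141/1451313)*11344 = 73015347585/227 - 226880*I*√141/1451313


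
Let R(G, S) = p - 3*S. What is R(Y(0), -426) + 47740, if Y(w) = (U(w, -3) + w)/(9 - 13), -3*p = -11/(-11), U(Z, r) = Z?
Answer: 147053/3 ≈ 49018.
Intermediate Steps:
p = -⅓ (p = -(-11)/(3*(-11)) = -(-11)*(-1)/(3*11) = -⅓*1 = -⅓ ≈ -0.33333)
Y(w) = -w/2 (Y(w) = (w + w)/(9 - 13) = (2*w)/(-4) = (2*w)*(-¼) = -w/2)
R(G, S) = -⅓ - 3*S
R(Y(0), -426) + 47740 = (-⅓ - 3*(-426)) + 47740 = (-⅓ + 1278) + 47740 = 3833/3 + 47740 = 147053/3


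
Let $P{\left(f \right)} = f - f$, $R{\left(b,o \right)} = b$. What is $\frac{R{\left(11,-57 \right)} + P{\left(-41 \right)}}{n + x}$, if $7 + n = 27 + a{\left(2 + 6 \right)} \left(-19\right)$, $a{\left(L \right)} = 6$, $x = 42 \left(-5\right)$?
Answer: $- \frac{11}{304} \approx -0.036184$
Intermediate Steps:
$x = -210$
$P{\left(f \right)} = 0$
$n = -94$ ($n = -7 + \left(27 + 6 \left(-19\right)\right) = -7 + \left(27 - 114\right) = -7 - 87 = -94$)
$\frac{R{\left(11,-57 \right)} + P{\left(-41 \right)}}{n + x} = \frac{11 + 0}{-94 - 210} = \frac{11}{-304} = 11 \left(- \frac{1}{304}\right) = - \frac{11}{304}$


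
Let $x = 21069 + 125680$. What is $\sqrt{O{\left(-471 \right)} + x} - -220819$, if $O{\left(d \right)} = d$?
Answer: $220819 + \sqrt{146278} \approx 2.212 \cdot 10^{5}$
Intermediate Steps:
$x = 146749$
$\sqrt{O{\left(-471 \right)} + x} - -220819 = \sqrt{-471 + 146749} - -220819 = \sqrt{146278} + 220819 = 220819 + \sqrt{146278}$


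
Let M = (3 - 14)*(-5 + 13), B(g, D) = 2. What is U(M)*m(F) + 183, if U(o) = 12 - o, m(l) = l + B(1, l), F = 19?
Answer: 2283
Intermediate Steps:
M = -88 (M = -11*8 = -88)
m(l) = 2 + l (m(l) = l + 2 = 2 + l)
U(M)*m(F) + 183 = (12 - 1*(-88))*(2 + 19) + 183 = (12 + 88)*21 + 183 = 100*21 + 183 = 2100 + 183 = 2283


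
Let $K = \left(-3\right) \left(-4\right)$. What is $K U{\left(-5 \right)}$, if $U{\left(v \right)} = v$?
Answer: $-60$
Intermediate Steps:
$K = 12$
$K U{\left(-5 \right)} = 12 \left(-5\right) = -60$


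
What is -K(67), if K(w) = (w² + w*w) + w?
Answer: -9045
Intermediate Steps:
K(w) = w + 2*w² (K(w) = (w² + w²) + w = 2*w² + w = w + 2*w²)
-K(67) = -67*(1 + 2*67) = -67*(1 + 134) = -67*135 = -1*9045 = -9045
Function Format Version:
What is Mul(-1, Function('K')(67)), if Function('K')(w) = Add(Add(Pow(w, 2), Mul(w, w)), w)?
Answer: -9045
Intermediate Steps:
Function('K')(w) = Add(w, Mul(2, Pow(w, 2))) (Function('K')(w) = Add(Add(Pow(w, 2), Pow(w, 2)), w) = Add(Mul(2, Pow(w, 2)), w) = Add(w, Mul(2, Pow(w, 2))))
Mul(-1, Function('K')(67)) = Mul(-1, Mul(67, Add(1, Mul(2, 67)))) = Mul(-1, Mul(67, Add(1, 134))) = Mul(-1, Mul(67, 135)) = Mul(-1, 9045) = -9045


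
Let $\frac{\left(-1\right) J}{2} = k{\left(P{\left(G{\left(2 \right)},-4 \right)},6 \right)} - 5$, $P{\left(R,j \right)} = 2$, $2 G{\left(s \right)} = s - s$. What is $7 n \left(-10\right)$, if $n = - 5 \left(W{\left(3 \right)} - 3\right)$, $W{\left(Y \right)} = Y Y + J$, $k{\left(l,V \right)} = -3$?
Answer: $7700$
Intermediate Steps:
$G{\left(s \right)} = 0$ ($G{\left(s \right)} = \frac{s - s}{2} = \frac{1}{2} \cdot 0 = 0$)
$J = 16$ ($J = - 2 \left(-3 - 5\right) = \left(-2\right) \left(-8\right) = 16$)
$W{\left(Y \right)} = 16 + Y^{2}$ ($W{\left(Y \right)} = Y Y + 16 = Y^{2} + 16 = 16 + Y^{2}$)
$n = -110$ ($n = - 5 \left(\left(16 + 3^{2}\right) - 3\right) = - 5 \left(\left(16 + 9\right) - 3\right) = - 5 \left(25 - 3\right) = \left(-5\right) 22 = -110$)
$7 n \left(-10\right) = 7 \left(-110\right) \left(-10\right) = \left(-770\right) \left(-10\right) = 7700$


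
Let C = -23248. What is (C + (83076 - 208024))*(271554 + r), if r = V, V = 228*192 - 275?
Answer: -46689890780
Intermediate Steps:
V = 43501 (V = 43776 - 275 = 43501)
r = 43501
(C + (83076 - 208024))*(271554 + r) = (-23248 + (83076 - 208024))*(271554 + 43501) = (-23248 - 124948)*315055 = -148196*315055 = -46689890780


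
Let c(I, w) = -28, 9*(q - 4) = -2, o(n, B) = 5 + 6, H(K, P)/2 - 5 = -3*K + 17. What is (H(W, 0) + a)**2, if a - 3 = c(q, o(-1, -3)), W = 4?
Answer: 25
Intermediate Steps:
H(K, P) = 44 - 6*K (H(K, P) = 10 + 2*(-3*K + 17) = 10 + 2*(17 - 3*K) = 10 + (34 - 6*K) = 44 - 6*K)
o(n, B) = 11
q = 34/9 (q = 4 + (1/9)*(-2) = 4 - 2/9 = 34/9 ≈ 3.7778)
a = -25 (a = 3 - 28 = -25)
(H(W, 0) + a)**2 = ((44 - 6*4) - 25)**2 = ((44 - 24) - 25)**2 = (20 - 25)**2 = (-5)**2 = 25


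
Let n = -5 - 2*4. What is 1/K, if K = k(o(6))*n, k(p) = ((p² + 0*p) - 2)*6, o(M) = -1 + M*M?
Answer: -1/95394 ≈ -1.0483e-5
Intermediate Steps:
n = -13 (n = -5 - 8 = -13)
o(M) = -1 + M²
k(p) = -12 + 6*p² (k(p) = ((p² + 0) - 2)*6 = (p² - 2)*6 = (-2 + p²)*6 = -12 + 6*p²)
K = -95394 (K = (-12 + 6*(-1 + 6²)²)*(-13) = (-12 + 6*(-1 + 36)²)*(-13) = (-12 + 6*35²)*(-13) = (-12 + 6*1225)*(-13) = (-12 + 7350)*(-13) = 7338*(-13) = -95394)
1/K = 1/(-95394) = -1/95394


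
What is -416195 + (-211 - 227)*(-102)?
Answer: -371519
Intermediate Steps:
-416195 + (-211 - 227)*(-102) = -416195 - 438*(-102) = -416195 + 44676 = -371519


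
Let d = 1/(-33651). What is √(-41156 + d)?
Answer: 7*I*√105679443727/11217 ≈ 202.87*I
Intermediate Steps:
d = -1/33651 ≈ -2.9717e-5
√(-41156 + d) = √(-41156 - 1/33651) = √(-1384940557/33651) = 7*I*√105679443727/11217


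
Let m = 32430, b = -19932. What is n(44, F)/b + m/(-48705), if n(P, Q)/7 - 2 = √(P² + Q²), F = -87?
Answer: -21569221/32359602 - 7*√9505/19932 ≈ -0.70079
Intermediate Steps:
n(P, Q) = 14 + 7*√(P² + Q²)
n(44, F)/b + m/(-48705) = (14 + 7*√(44² + (-87)²))/(-19932) + 32430/(-48705) = (14 + 7*√(1936 + 7569))*(-1/19932) + 32430*(-1/48705) = (14 + 7*√9505)*(-1/19932) - 2162/3247 = (-7/9966 - 7*√9505/19932) - 2162/3247 = -21569221/32359602 - 7*√9505/19932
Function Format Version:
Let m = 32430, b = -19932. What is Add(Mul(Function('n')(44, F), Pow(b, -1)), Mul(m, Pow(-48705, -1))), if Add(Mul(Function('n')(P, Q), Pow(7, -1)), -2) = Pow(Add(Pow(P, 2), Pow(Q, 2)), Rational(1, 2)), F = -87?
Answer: Add(Rational(-21569221, 32359602), Mul(Rational(-7, 19932), Pow(9505, Rational(1, 2)))) ≈ -0.70079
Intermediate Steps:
Function('n')(P, Q) = Add(14, Mul(7, Pow(Add(Pow(P, 2), Pow(Q, 2)), Rational(1, 2))))
Add(Mul(Function('n')(44, F), Pow(b, -1)), Mul(m, Pow(-48705, -1))) = Add(Mul(Add(14, Mul(7, Pow(Add(Pow(44, 2), Pow(-87, 2)), Rational(1, 2)))), Pow(-19932, -1)), Mul(32430, Pow(-48705, -1))) = Add(Mul(Add(14, Mul(7, Pow(Add(1936, 7569), Rational(1, 2)))), Rational(-1, 19932)), Mul(32430, Rational(-1, 48705))) = Add(Mul(Add(14, Mul(7, Pow(9505, Rational(1, 2)))), Rational(-1, 19932)), Rational(-2162, 3247)) = Add(Add(Rational(-7, 9966), Mul(Rational(-7, 19932), Pow(9505, Rational(1, 2)))), Rational(-2162, 3247)) = Add(Rational(-21569221, 32359602), Mul(Rational(-7, 19932), Pow(9505, Rational(1, 2))))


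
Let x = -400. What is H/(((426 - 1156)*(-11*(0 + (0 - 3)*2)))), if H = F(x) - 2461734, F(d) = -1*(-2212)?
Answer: 1229761/24090 ≈ 51.049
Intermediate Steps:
F(d) = 2212
H = -2459522 (H = 2212 - 2461734 = -2459522)
H/(((426 - 1156)*(-11*(0 + (0 - 3)*2)))) = -2459522*(-1/(11*(0 + (0 - 3)*2)*(426 - 1156))) = -2459522*1/(8030*(0 - 3*2)) = -2459522*1/(8030*(0 - 6)) = -2459522/((-(-8030)*(-6))) = -2459522/((-730*66)) = -2459522/(-48180) = -2459522*(-1/48180) = 1229761/24090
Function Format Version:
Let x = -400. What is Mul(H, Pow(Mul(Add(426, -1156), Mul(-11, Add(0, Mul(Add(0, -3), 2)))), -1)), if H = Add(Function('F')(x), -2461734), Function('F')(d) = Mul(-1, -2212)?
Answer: Rational(1229761, 24090) ≈ 51.049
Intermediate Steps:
Function('F')(d) = 2212
H = -2459522 (H = Add(2212, -2461734) = -2459522)
Mul(H, Pow(Mul(Add(426, -1156), Mul(-11, Add(0, Mul(Add(0, -3), 2)))), -1)) = Mul(-2459522, Pow(Mul(Add(426, -1156), Mul(-11, Add(0, Mul(Add(0, -3), 2)))), -1)) = Mul(-2459522, Pow(Mul(-730, Mul(-11, Add(0, Mul(-3, 2)))), -1)) = Mul(-2459522, Pow(Mul(-730, Mul(-11, Add(0, -6))), -1)) = Mul(-2459522, Pow(Mul(-730, Mul(-11, -6)), -1)) = Mul(-2459522, Pow(Mul(-730, 66), -1)) = Mul(-2459522, Pow(-48180, -1)) = Mul(-2459522, Rational(-1, 48180)) = Rational(1229761, 24090)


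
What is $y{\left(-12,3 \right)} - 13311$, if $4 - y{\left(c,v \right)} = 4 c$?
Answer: $-13259$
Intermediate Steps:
$y{\left(c,v \right)} = 4 - 4 c$
$y{\left(-12,3 \right)} - 13311 = \left(4 - -48\right) - 13311 = \left(4 + 48\right) - 13311 = 52 - 13311 = -13259$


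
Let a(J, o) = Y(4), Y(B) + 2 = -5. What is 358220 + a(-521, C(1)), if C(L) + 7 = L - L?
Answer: 358213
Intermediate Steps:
Y(B) = -7 (Y(B) = -2 - 5 = -7)
C(L) = -7 (C(L) = -7 + (L - L) = -7 + 0 = -7)
a(J, o) = -7
358220 + a(-521, C(1)) = 358220 - 7 = 358213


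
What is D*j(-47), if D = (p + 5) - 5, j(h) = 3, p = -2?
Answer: -6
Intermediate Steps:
D = -2 (D = (-2 + 5) - 5 = 3 - 5 = -2)
D*j(-47) = -2*3 = -6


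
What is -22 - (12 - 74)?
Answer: 40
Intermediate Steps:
-22 - (12 - 74) = -22 - 1*(-62) = -22 + 62 = 40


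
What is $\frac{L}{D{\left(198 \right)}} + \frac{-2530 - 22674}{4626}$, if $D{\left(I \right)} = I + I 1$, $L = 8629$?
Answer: $\frac{1663165}{101772} \approx 16.342$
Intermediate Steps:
$D{\left(I \right)} = 2 I$ ($D{\left(I \right)} = I + I = 2 I$)
$\frac{L}{D{\left(198 \right)}} + \frac{-2530 - 22674}{4626} = \frac{8629}{2 \cdot 198} + \frac{-2530 - 22674}{4626} = \frac{8629}{396} + \left(-2530 - 22674\right) \frac{1}{4626} = 8629 \cdot \frac{1}{396} - \frac{12602}{2313} = \frac{8629}{396} - \frac{12602}{2313} = \frac{1663165}{101772}$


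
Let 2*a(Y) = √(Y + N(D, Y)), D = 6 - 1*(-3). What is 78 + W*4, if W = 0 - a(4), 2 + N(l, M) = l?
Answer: 78 - 2*√11 ≈ 71.367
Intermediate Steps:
D = 9 (D = 6 + 3 = 9)
N(l, M) = -2 + l
a(Y) = √(7 + Y)/2 (a(Y) = √(Y + (-2 + 9))/2 = √(Y + 7)/2 = √(7 + Y)/2)
W = -√11/2 (W = 0 - √(7 + 4)/2 = 0 - √11/2 = -√11/2 ≈ -1.6583)
78 + W*4 = 78 - √11/2*4 = 78 - 2*√11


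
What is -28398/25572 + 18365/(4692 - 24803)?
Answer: -173456993/85713082 ≈ -2.0237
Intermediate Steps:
-28398/25572 + 18365/(4692 - 24803) = -28398*1/25572 + 18365/(-20111) = -4733/4262 + 18365*(-1/20111) = -4733/4262 - 18365/20111 = -173456993/85713082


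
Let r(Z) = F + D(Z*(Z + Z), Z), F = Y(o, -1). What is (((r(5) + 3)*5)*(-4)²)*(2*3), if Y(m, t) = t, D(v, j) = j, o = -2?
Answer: 3360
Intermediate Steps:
F = -1
r(Z) = -1 + Z
(((r(5) + 3)*5)*(-4)²)*(2*3) = ((((-1 + 5) + 3)*5)*(-4)²)*(2*3) = (((4 + 3)*5)*16)*6 = ((7*5)*16)*6 = (35*16)*6 = 560*6 = 3360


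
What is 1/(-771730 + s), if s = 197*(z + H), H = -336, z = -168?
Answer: -1/871018 ≈ -1.1481e-6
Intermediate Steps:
s = -99288 (s = 197*(-168 - 336) = 197*(-504) = -99288)
1/(-771730 + s) = 1/(-771730 - 99288) = 1/(-871018) = -1/871018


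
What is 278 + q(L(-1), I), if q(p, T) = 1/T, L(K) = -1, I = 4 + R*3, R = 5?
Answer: 5283/19 ≈ 278.05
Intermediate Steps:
I = 19 (I = 4 + 5*3 = 4 + 15 = 19)
278 + q(L(-1), I) = 278 + 1/19 = 5283/19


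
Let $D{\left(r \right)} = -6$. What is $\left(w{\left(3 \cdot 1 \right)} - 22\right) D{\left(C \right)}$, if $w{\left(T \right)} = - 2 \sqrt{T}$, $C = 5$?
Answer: $132 + 12 \sqrt{3} \approx 152.78$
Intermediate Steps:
$\left(w{\left(3 \cdot 1 \right)} - 22\right) D{\left(C \right)} = \left(- 2 \sqrt{3 \cdot 1} - 22\right) \left(-6\right) = \left(- 2 \sqrt{3} - 22\right) \left(-6\right) = \left(-22 - 2 \sqrt{3}\right) \left(-6\right) = 132 + 12 \sqrt{3}$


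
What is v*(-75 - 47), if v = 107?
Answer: -13054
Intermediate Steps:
v*(-75 - 47) = 107*(-75 - 47) = 107*(-122) = -13054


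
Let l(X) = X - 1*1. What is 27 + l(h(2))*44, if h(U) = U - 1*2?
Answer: -17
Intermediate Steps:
h(U) = -2 + U (h(U) = U - 2 = -2 + U)
l(X) = -1 + X (l(X) = X - 1 = -1 + X)
27 + l(h(2))*44 = 27 + (-1 + (-2 + 2))*44 = 27 + (-1 + 0)*44 = 27 - 1*44 = 27 - 44 = -17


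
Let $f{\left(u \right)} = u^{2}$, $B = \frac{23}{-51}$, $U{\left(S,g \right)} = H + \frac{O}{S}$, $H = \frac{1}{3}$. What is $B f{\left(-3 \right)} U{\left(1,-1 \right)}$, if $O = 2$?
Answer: $- \frac{161}{17} \approx -9.4706$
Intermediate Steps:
$H = \frac{1}{3} \approx 0.33333$
$U{\left(S,g \right)} = \frac{1}{3} + \frac{2}{S}$
$B = - \frac{23}{51}$ ($B = 23 \left(- \frac{1}{51}\right) = - \frac{23}{51} \approx -0.45098$)
$B f{\left(-3 \right)} U{\left(1,-1 \right)} = - \frac{23 \left(-3\right)^{2}}{51} \frac{6 + 1}{3 \cdot 1} = \left(- \frac{23}{51}\right) 9 \cdot \frac{1}{3} \cdot 1 \cdot 7 = \left(- \frac{69}{17}\right) \frac{7}{3} = - \frac{161}{17}$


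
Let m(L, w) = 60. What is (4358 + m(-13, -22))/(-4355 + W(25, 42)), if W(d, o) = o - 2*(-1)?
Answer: -4418/4311 ≈ -1.0248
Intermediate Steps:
W(d, o) = 2 + o (W(d, o) = o + 2 = 2 + o)
(4358 + m(-13, -22))/(-4355 + W(25, 42)) = (4358 + 60)/(-4355 + (2 + 42)) = 4418/(-4355 + 44) = 4418/(-4311) = 4418*(-1/4311) = -4418/4311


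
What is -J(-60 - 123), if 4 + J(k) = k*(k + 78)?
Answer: -19211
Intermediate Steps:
J(k) = -4 + k*(78 + k) (J(k) = -4 + k*(k + 78) = -4 + k*(78 + k))
-J(-60 - 123) = -(-4 + (-60 - 123)**2 + 78*(-60 - 123)) = -(-4 + (-183)**2 + 78*(-183)) = -(-4 + 33489 - 14274) = -1*19211 = -19211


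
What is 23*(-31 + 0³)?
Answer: -713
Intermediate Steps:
23*(-31 + 0³) = 23*(-31 + 0) = 23*(-31) = -713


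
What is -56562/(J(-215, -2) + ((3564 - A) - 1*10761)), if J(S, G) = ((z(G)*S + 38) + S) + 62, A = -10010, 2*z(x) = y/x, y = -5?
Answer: -75416/3239 ≈ -23.284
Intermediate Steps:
z(x) = -5/(2*x) (z(x) = (-5/x)/2 = -5/(2*x))
J(S, G) = 100 + S - 5*S/(2*G) (J(S, G) = (((-5/(2*G))*S + 38) + S) + 62 = ((-5*S/(2*G) + 38) + S) + 62 = ((38 - 5*S/(2*G)) + S) + 62 = (38 + S - 5*S/(2*G)) + 62 = 100 + S - 5*S/(2*G))
-56562/(J(-215, -2) + ((3564 - A) - 1*10761)) = -56562/((100 - 215 - 5/2*(-215)/(-2)) + ((3564 - 1*(-10010)) - 1*10761)) = -56562/((100 - 215 - 5/2*(-215)*(-1/2)) + ((3564 + 10010) - 10761)) = -56562/((100 - 215 - 1075/4) + (13574 - 10761)) = -56562/(-1535/4 + 2813) = -56562/9717/4 = -56562*4/9717 = -75416/3239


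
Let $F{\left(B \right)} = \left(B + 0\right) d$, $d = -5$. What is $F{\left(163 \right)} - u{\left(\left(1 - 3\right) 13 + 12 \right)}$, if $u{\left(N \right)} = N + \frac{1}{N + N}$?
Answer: $- \frac{22427}{28} \approx -800.96$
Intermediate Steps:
$u{\left(N \right)} = N + \frac{1}{2 N}$
$F{\left(B \right)} = - 5 B$ ($F{\left(B \right)} = \left(B + 0\right) \left(-5\right) = B \left(-5\right) = - 5 B$)
$F{\left(163 \right)} - u{\left(\left(1 - 3\right) 13 + 12 \right)} = \left(-5\right) 163 - \left(\left(\left(1 - 3\right) 13 + 12\right) + \frac{1}{2 \left(\left(1 - 3\right) 13 + 12\right)}\right) = -815 - \left(\left(\left(1 - 3\right) 13 + 12\right) + \frac{1}{2 \left(\left(1 - 3\right) 13 + 12\right)}\right) = -815 - \left(\left(\left(-2\right) 13 + 12\right) + \frac{1}{2 \left(\left(-2\right) 13 + 12\right)}\right) = -815 - \left(\left(-26 + 12\right) + \frac{1}{2 \left(-26 + 12\right)}\right) = -815 - \left(-14 + \frac{1}{2 \left(-14\right)}\right) = -815 - \left(-14 + \frac{1}{2} \left(- \frac{1}{14}\right)\right) = -815 - \left(-14 - \frac{1}{28}\right) = -815 - - \frac{393}{28} = -815 + \frac{393}{28} = - \frac{22427}{28}$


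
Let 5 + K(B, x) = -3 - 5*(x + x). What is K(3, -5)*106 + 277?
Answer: 4729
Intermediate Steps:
K(B, x) = -8 - 10*x (K(B, x) = -5 + (-3 - 5*(x + x)) = -5 + (-3 - 5*2*x) = -5 + (-3 - 10*x) = -8 - 10*x)
K(3, -5)*106 + 277 = (-8 - 10*(-5))*106 + 277 = (-8 + 50)*106 + 277 = 42*106 + 277 = 4452 + 277 = 4729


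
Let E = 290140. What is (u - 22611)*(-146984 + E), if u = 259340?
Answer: 33889176724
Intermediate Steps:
(u - 22611)*(-146984 + E) = (259340 - 22611)*(-146984 + 290140) = 236729*143156 = 33889176724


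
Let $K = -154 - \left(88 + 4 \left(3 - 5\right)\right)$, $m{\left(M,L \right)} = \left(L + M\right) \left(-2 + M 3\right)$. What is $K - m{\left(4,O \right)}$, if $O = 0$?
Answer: $-274$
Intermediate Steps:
$m{\left(M,L \right)} = \left(-2 + 3 M\right) \left(L + M\right)$ ($m{\left(M,L \right)} = \left(L + M\right) \left(-2 + 3 M\right) = \left(-2 + 3 M\right) \left(L + M\right)$)
$K = -234$ ($K = -154 - 80 = -234$)
$K - m{\left(4,O \right)} = -234 - \left(\left(-2\right) 0 - 8 + 3 \cdot 4^{2} + 3 \cdot 0 \cdot 4\right) = -234 - \left(0 - 8 + 3 \cdot 16 + 0\right) = -234 - \left(0 - 8 + 48 + 0\right) = -234 - 40 = -274$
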